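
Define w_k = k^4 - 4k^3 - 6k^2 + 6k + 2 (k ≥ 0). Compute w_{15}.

35867

w_{15} = 1·15^4 - 4·15^3 - 6·15^2 + 6·15 + 2 = 35867.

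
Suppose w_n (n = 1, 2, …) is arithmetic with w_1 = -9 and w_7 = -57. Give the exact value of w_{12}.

Common difference d = (-57 - (-9)) / (7 - 1) = -8.
w_n = -9 + (n - 1)·(-8).
w_{12} = -9 + 11·(-8) = -97.

-97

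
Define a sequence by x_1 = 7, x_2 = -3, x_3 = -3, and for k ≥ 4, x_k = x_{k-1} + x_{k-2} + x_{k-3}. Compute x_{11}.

Step forward from the initial values:
x_4 = 1;  x_5 = -5;  x_6 = -7;  x_7 = -11;  x_8 = -23;  x_9 = -41;  x_{10} = -75;  x_{11} = -139.

-139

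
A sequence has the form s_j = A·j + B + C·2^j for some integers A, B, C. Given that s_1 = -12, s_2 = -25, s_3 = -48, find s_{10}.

At j = 1, 2, 3: A + B + 2C = -12; 2A + B + 4C = -25; 3A + B + 8C = -48.
Subtracting the first from the second: A + 2C = -13.
Subtracting the second from the third: A + 4C = -23.
Solving: C = -5, A = -3, then B = 1.
So s_j = -3·j + 1 + (-5)·2^j; at j=10 this is -5149.

-5149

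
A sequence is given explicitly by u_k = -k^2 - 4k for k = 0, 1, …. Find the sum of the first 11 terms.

-605

Over k = 0..10: Σk = 55, Σk² = 385.
Total = (-1)·385 + (-4)·55 = -605.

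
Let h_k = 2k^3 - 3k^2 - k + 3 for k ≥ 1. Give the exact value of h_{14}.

4889

h_{14} = 2·14^3 - 3·14^2 - 1·14 + 3 = 4889.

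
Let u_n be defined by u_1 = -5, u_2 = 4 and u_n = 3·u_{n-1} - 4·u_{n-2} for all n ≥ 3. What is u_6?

u_3 = 32;  u_4 = 80;  u_5 = 112;  u_6 = 16.

16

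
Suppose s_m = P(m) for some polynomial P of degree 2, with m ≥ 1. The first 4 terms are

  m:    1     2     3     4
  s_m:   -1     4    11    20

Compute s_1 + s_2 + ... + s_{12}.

758

1st diffs: 5, 7, 9.
2nd diffs: 2, 2 (constant).
So s_m = m^2 + 2m - 4.
Continuing: …, 31, 44, 59, 76, …, s_{12} = 164.
Summing m = 1..12 (12 terms) gives 758.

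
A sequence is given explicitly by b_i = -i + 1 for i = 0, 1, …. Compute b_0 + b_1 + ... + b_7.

-20

Over i = 0..7: Σi = 28.
Total = (-1)·28 + (1)·8 = -20.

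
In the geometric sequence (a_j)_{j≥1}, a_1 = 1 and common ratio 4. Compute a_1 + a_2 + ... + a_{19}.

91625968981

a_j = 1·4^(j-1).
S = 1·(4^19 - 1)/(4 - 1) = 1·(274877906944 - 1)/(3) = 91625968981.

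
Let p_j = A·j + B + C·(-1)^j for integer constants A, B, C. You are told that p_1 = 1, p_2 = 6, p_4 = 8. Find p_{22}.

26

The three given values yield: A + B - C = 1; 2A + B + C = 6; 4A + B + C = 8.
Subtracting the first from the second: A + 2C = 5.
Subtracting the second from the third: 2A = 2.
Solving: C = 2, A = 1, then B = 2.
So p_j = 1·j + 2 + 2·(-1)^j; at j=22 this is 26.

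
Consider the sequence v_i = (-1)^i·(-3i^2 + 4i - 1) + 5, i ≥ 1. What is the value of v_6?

-80

(-1)^6 = 1; -3i^2 + 4i - 1 at i=6 is -85; so v_6 = -80.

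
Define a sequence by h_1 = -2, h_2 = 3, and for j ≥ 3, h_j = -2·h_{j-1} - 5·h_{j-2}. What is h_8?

Applying the relation repeatedly:
h_3 = 4;  h_4 = -23;  h_5 = 26;  h_6 = 63;  h_7 = -256;  h_8 = 197.

197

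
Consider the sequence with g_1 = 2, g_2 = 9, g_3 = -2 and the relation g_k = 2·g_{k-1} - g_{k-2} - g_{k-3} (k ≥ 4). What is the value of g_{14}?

-54

g_4 = -15, g_5 = -37, g_6 = -57, …, g_{11} = 391, g_{12} = 513, g_{13} = 425, g_{14} = -54.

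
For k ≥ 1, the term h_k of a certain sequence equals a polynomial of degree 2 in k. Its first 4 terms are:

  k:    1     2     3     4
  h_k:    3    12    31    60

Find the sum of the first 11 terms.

1st diffs: 9, 19, 29.
2nd diffs: 10, 10 (constant).
Newton forward-difference form: h_k = 3 + 9·C(k-1,1) + 10·C(k-1,2).
Continuing: …, 99, 148, 207, 276, …, h_{11} = 543.
Summing k = 1..11 (11 terms) gives 2178.

2178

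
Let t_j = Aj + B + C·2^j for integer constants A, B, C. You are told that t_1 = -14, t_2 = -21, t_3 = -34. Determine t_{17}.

-393240

Plug in j = 1, 2, 3: A + B + 2C = -14; 2A + B + 4C = -21; 3A + B + 8C = -34.
Subtracting the first from the second: A + 2C = -7.
Subtracting the second from the third: A + 4C = -13.
Solving: C = -3, A = -1, then B = -7.
So t_j = -1·j + (-7) + (-3)·2^j; at j=17 this is -393240.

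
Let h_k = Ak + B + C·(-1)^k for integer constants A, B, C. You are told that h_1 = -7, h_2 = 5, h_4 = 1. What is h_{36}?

-63

Write the equations: A + B - C = -7; 2A + B + C = 5; 4A + B + C = 1.
Subtracting the first from the second: A + 2C = 12.
Subtracting the second from the third: 2A = -4.
Solving: C = 7, A = -2, then B = 2.
Hence h_{36} = -2·36 + 2 + 7·1 = -63.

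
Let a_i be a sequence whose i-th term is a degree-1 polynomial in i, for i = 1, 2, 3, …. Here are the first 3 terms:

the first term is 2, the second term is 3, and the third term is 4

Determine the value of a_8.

1st diffs: 1, 1 (constant).
So a_i = i + 1.
Evaluating at i = 8 gives a_8 = 9.

9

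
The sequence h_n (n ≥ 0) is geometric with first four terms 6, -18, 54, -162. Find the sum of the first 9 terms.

29526

Common ratio r = -3.
h_n = 6·(-3)^(n-0).
S = 6·((-3)^9 - 1)/(-3 - 1) = 6·(-19683 - 1)/(-4) = 29526.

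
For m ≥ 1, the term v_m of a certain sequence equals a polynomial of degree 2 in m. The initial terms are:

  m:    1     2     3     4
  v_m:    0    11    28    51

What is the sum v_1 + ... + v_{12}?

2046

1st diffs: 11, 17, 23.
2nd diffs: 6, 6 (constant).
Newton forward-difference form: v_m = 11·C(m-1,1) + 6·C(m-1,2).
Continuing: …, 80, 115, 156, 203, …, v_{12} = 451.
Summing m = 1..12 (12 terms) gives 2046.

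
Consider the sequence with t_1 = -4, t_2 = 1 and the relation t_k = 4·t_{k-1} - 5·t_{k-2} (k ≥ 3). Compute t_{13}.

-139676

Compute successive terms:
t_3 = 24, t_4 = 91, t_5 = 244, …, t_{10} = -7919, t_{11} = -27096, t_{12} = -68789, t_{13} = -139676.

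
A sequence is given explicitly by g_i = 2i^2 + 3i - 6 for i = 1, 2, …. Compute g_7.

113

g_7 = 2·7^2 + 3·7 - 6 = 113.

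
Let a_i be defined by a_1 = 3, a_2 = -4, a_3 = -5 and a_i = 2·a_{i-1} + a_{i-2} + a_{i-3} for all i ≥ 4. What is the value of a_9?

a_4 = -11;  a_5 = -31;  a_6 = -78;  a_7 = -198;  a_8 = -505;  a_9 = -1286.

-1286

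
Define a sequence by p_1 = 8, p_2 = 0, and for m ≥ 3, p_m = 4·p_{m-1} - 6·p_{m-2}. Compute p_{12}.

Iterate the recurrence:
p_3 = -48; p_4 = -192; p_5 = -480; p_6 = -768; p_7 = -192; p_8 = 3840; p_9 = 16512; p_{10} = 43008; p_{11} = 72960; p_{12} = 33792.

33792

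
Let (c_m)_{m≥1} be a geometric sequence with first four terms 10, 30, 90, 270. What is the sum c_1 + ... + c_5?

1210

Common ratio r = 3.
c_m = 10·3^(m-1).
S = 10·(3^5 - 1)/(3 - 1) = 10·(243 - 1)/(2) = 1210.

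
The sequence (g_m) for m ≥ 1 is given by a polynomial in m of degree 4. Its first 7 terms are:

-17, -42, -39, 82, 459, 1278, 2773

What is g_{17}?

140703

1st diffs: -25, 3, 121, 377, 819, 1495.
2nd diffs: 28, 118, 256, 442, 676.
3rd diffs: 90, 138, 186, 234.
4th diffs: 48, 48, 48 (constant).
Newton forward-difference form: g_m = -17 + (-25)·C(m-1,1) + 28·C(m-1,2) + 90·C(m-1,3) + 48·C(m-1,4).
At m = 17: m-1 = 16, so g_{17} = -17 - 400 + 3360 + 50400 + 87360 = 140703.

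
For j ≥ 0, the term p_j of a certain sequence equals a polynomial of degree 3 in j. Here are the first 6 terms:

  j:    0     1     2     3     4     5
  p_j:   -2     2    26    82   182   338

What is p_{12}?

4006

1st diffs: 4, 24, 56, 100, 156.
2nd diffs: 20, 32, 44, 56.
3rd diffs: 12, 12, 12 (constant).
Newton forward-difference form: p_j = -2 + 4·C(j,1) + 20·C(j,2) + 12·C(j,3).
At j = 12: j = 12, so p_{12} = -2 + 48 + 1320 + 2640 = 4006.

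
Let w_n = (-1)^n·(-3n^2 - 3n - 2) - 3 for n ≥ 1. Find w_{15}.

(-1)^15 = -1; -3n^2 - 3n - 2 at n=15 is -722; so w_{15} = 719.

719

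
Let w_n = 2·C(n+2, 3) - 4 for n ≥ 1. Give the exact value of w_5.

66

C(7, 3) = 35, so w_5 = 66.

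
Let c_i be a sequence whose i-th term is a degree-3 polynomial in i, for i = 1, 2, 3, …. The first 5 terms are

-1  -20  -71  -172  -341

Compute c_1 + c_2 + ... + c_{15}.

-41140

1st diffs: -19, -51, -101, -169.
2nd diffs: -32, -50, -68.
3rd diffs: -18, -18 (constant).
Newton forward-difference form: c_i = -1 + (-19)·C(i-1,1) + (-32)·C(i-1,2) + (-18)·C(i-1,3).
Continuing: …, -596, -955, -1436, -2057, …, c_{15} = -9731.
Summing i = 1..15 (15 terms) gives -41140.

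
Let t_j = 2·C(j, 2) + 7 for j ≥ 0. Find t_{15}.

217

C(15, 2) = 105, so t_{15} = 217.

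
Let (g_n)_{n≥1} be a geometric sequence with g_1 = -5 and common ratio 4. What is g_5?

-1280

g_n = (-5)·4^(n-1).
g_5 = (-5)·4^4 = -1280.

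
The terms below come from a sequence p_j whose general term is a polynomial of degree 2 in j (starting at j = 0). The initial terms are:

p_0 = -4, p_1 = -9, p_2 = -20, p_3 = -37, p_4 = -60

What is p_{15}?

-709

1st diffs: -5, -11, -17, -23.
2nd diffs: -6, -6, -6 (constant).
Newton forward-difference form: p_j = -4 + (-5)·C(j,1) + (-6)·C(j,2).
At j = 15: j = 15, so p_{15} = -4 - 75 - 630 = -709.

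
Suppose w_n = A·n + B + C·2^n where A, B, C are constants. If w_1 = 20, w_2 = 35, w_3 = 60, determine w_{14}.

81995

At n = 1, 2, 3: A + B + 2C = 20; 2A + B + 4C = 35; 3A + B + 8C = 60.
Subtracting the first from the second: A + 2C = 15.
Subtracting the second from the third: A + 4C = 25.
Solving: C = 5, A = 5, then B = 5.
Hence w_{14} = 5·14 + 5 + 5·16384 = 81995.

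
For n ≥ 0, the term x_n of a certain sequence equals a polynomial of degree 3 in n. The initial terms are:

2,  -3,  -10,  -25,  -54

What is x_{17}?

-4435

1st diffs: -5, -7, -15, -29.
2nd diffs: -2, -8, -14.
3rd diffs: -6, -6 (constant).
So x_n = -n^3 + 2n^2 - 6n + 2.
Evaluating at n = 17 gives x_{17} = -4435.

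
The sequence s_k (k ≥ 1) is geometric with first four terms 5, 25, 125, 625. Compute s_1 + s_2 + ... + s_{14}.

7629394530

Common ratio r = 5.
s_k = 5·5^(k-1).
S = 5·(5^14 - 1)/(5 - 1) = 5·(6103515625 - 1)/(4) = 7629394530.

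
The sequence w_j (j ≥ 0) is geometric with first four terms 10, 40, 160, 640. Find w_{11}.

Common ratio r = 4.
w_j = 10·4^(j-0).
w_{11} = 10·4^11 = 41943040.

41943040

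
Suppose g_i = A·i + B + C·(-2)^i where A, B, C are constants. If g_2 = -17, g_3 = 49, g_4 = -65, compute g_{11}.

10297

Plug in i = 2, 3, 4: 2A + B + 4C = -17; 3A + B - 8C = 49; 4A + B + 16C = -65.
Subtracting the first from the second: A - 12C = 66.
Subtracting the second from the third: A + 24C = -114.
Solving: C = -5, A = 6, then B = -9.
So g_i = 6·i + (-9) + (-5)·(-2)^i; at i=11 this is 10297.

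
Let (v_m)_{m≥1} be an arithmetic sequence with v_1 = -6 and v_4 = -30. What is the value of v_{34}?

-270

Common difference d = (-30 - (-6)) / (4 - 1) = -8.
v_m = -6 + (m - 1)·(-8).
v_{34} = -6 + 33·(-8) = -270.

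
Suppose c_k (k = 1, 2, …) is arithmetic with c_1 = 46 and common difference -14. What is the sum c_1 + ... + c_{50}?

c_k = 46 + (k - 1)·(-14).
c_{50} = -640; S = 50·(46 + (-640))/2 = -14850.

-14850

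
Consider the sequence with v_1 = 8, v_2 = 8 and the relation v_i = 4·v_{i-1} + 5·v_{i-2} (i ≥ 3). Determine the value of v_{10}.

Applying the relation repeatedly:
v_3 = 72  v_4 = 328  v_5 = 1672  v_6 = 8328  v_7 = 41672  v_8 = 208328  v_9 = 1041672  v_{10} = 5208328.
(Characteristic roots are 5 and -1.)

5208328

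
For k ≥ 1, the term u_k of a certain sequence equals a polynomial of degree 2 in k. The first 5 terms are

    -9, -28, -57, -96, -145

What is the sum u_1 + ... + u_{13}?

-4459

1st diffs: -19, -29, -39, -49.
2nd diffs: -10, -10, -10 (constant).
Newton forward-difference form: u_k = -9 + (-19)·C(k-1,1) + (-10)·C(k-1,2).
Continuing: …, -204, -273, -352, -441, …, u_{13} = -897.
Summing k = 1..13 (13 terms) gives -4459.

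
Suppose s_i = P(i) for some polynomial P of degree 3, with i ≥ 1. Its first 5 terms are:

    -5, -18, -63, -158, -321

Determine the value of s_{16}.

1st diffs: -13, -45, -95, -163.
2nd diffs: -32, -50, -68.
3rd diffs: -18, -18 (constant).
So s_i = -3i^3 + 2i^2 + 2i - 6.
Evaluating at i = 16 gives s_{16} = -11750.

-11750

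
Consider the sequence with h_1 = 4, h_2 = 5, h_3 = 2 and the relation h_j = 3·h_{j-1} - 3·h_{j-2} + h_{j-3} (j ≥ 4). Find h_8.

Applying the relation repeatedly:
h_4 = -5, h_5 = -16, h_6 = -31, h_7 = -50, h_8 = -73.

-73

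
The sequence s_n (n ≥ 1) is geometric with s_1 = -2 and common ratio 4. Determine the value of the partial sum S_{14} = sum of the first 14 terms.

s_n = (-2)·4^(n-1).
S = (-2)·(4^14 - 1)/(4 - 1) = (-2)·(268435456 - 1)/(3) = -178956970.

-178956970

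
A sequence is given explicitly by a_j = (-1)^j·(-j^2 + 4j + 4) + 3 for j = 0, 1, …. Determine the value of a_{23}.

(-1)^23 = -1; -j^2 + 4j + 4 at j=23 is -433; so a_{23} = 436.

436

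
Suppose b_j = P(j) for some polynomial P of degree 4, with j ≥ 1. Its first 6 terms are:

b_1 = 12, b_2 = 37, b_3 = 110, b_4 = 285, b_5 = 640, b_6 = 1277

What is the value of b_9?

1st diffs: 25, 73, 175, 355, 637.
2nd diffs: 48, 102, 180, 282.
3rd diffs: 54, 78, 102.
4th diffs: 24, 24 (constant).
Newton forward-difference form: b_j = 12 + 25·C(j-1,1) + 48·C(j-1,2) + 54·C(j-1,3) + 24·C(j-1,4).
At j = 9: j-1 = 8, so b_9 = 12 + 200 + 1344 + 3024 + 1680 = 6260.

6260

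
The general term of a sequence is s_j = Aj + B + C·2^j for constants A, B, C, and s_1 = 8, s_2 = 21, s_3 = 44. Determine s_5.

170

Plug in j = 1, 2, 3: A + B + 2C = 8; 2A + B + 4C = 21; 3A + B + 8C = 44.
Subtracting the first from the second: A + 2C = 13.
Subtracting the second from the third: A + 4C = 23.
Solving: C = 5, A = 3, then B = -5.
Hence s_5 = 3·5 + (-5) + 5·32 = 170.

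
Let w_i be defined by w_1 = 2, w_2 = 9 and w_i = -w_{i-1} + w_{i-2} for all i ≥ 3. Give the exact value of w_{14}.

1809

w_3 = -7; w_4 = 16; w_5 = -23; …; w_{11} = -427; w_{12} = 691; w_{13} = -1118; w_{14} = 1809.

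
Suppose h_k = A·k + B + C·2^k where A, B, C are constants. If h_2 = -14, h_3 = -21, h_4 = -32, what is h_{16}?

-65588

Write the equations: 2A + B + 4C = -14; 3A + B + 8C = -21; 4A + B + 16C = -32.
Subtracting the first from the second: A + 4C = -7.
Subtracting the second from the third: A + 8C = -11.
Solving: C = -1, A = -3, then B = -4.
Therefore h_{16} = -48 + (-4) + (-1)·65536 = -65588.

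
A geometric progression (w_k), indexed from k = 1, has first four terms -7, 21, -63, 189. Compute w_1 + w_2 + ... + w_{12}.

Common ratio r = -3.
w_k = (-7)·(-3)^(k-1).
S = (-7)·((-3)^12 - 1)/(-3 - 1) = (-7)·(531441 - 1)/(-4) = 930020.

930020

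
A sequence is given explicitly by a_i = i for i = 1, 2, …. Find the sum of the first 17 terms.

Over i = 1..17: Σi = 153.
Total = (1)·153 = 153.

153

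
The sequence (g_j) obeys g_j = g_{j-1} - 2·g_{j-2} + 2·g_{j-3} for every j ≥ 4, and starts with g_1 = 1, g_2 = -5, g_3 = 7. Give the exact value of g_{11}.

Iterate the recurrence:
g_4 = 19  g_5 = -5  g_6 = -29  g_7 = 19  g_8 = 67  g_9 = -29  g_{10} = -125  g_{11} = 67.

67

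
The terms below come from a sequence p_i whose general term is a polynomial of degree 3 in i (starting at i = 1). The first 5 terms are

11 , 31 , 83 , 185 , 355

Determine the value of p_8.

1st diffs: 20, 52, 102, 170.
2nd diffs: 32, 50, 68.
3rd diffs: 18, 18 (constant).
So p_i = 3i^3 - 2i^2 + 5i + 5.
Evaluating at i = 8 gives p_8 = 1453.

1453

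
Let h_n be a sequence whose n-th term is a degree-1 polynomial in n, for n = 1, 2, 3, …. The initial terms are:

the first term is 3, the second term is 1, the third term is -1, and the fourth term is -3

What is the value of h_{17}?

-29

1st diffs: -2, -2, -2 (constant).
So h_n = -2n + 5.
Evaluating at n = 17 gives h_{17} = -29.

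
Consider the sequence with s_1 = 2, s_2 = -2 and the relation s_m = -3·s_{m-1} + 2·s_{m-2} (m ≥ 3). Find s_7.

1546

Compute successive terms:
s_3 = 10  s_4 = -34  s_5 = 122  s_6 = -434  s_7 = 1546.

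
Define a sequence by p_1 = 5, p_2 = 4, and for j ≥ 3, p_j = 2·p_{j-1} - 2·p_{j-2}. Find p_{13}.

Iterate the recurrence:
p_3 = -2; p_4 = -12; p_5 = -20; …; p_{10} = 64; p_{11} = -32; p_{12} = -192; p_{13} = -320.

-320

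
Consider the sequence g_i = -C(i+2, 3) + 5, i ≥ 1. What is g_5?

C(7, 3) = 35, so g_5 = -30.

-30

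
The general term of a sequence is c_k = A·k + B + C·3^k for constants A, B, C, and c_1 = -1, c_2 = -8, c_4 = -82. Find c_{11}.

-177155

Plug in k = 1, 2, 4: A + B + 3C = -1; 2A + B + 9C = -8; 4A + B + 81C = -82.
Subtracting the first from the second: A + 6C = -7.
Subtracting the second from the third: 2A + 72C = -74.
Solving: C = -1, A = -1, then B = 3.
Therefore c_{11} = -11 + 3 + (-1)·177147 = -177155.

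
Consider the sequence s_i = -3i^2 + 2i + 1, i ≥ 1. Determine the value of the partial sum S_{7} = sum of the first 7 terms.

-357

Over i = 1..7: Σi = 28, Σi² = 140.
Total = (-3)·140 + (2)·28 + (1)·7 = -357.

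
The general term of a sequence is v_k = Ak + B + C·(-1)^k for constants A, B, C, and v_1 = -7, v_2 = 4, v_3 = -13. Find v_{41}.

-127

Write the equations: A + B - C = -7; 2A + B + C = 4; 3A + B - C = -13.
Subtracting the first from the second: A + 2C = 11.
Subtracting the second from the third: A - 2C = -17.
Solving: C = 7, A = -3, then B = 3.
Therefore v_{41} = -123 + 3 + 7·(-1) = -127.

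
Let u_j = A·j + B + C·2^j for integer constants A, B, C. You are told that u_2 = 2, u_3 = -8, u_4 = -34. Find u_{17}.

-524180

The three given values yield: 2A + B + 4C = 2; 3A + B + 8C = -8; 4A + B + 16C = -34.
Subtracting the first from the second: A + 4C = -10.
Subtracting the second from the third: A + 8C = -26.
Solving: C = -4, A = 6, then B = 6.
Therefore u_{17} = 102 + 6 + (-4)·131072 = -524180.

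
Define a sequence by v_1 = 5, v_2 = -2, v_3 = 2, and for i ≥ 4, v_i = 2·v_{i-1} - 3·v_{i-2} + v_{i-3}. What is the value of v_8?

v_4 = 15; v_5 = 22; v_6 = 1; v_7 = -49; v_8 = -79.

-79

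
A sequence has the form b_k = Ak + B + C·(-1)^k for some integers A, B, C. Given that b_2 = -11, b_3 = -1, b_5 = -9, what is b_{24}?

-99

Write the equations: 2A + B + C = -11; 3A + B - C = -1; 5A + B - C = -9.
Subtracting the first from the second: A - 2C = 10.
Subtracting the second from the third: 2A = -8.
Solving: C = -7, A = -4, then B = 4.
So b_k = -4·k + 4 + (-7)·(-1)^k; at k=24 this is -99.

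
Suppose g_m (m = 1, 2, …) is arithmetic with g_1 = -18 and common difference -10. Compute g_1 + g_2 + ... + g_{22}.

g_m = -18 + (m - 1)·(-10).
g_{22} = -228; S = 22·(-18 + (-228))/2 = -2706.

-2706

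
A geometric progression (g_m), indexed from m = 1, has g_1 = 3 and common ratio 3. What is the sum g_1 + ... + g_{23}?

g_m = 3·3^(m-1).
S = 3·(3^23 - 1)/(3 - 1) = 3·(94143178827 - 1)/(2) = 141214768239.

141214768239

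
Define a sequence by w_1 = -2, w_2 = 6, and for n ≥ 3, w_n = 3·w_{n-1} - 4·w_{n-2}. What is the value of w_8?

-906

Compute successive terms:
w_3 = 26  w_4 = 54  w_5 = 58  w_6 = -42  w_7 = -358  w_8 = -906.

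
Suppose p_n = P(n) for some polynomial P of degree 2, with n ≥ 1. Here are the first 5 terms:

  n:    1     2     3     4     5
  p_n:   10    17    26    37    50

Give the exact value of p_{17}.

362

1st diffs: 7, 9, 11, 13.
2nd diffs: 2, 2, 2 (constant).
Newton forward-difference form: p_n = 10 + 7·C(n-1,1) + 2·C(n-1,2).
At n = 17: n-1 = 16, so p_{17} = 10 + 112 + 240 = 362.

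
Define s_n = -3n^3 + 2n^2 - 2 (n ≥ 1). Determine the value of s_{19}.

-19857

s_{19} = -3·19^3 + 2·19^2 - 2 = -19857.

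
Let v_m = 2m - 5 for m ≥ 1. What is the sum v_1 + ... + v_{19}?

Over m = 1..19: Σm = 190.
Total = (2)·190 + (-5)·19 = 285.

285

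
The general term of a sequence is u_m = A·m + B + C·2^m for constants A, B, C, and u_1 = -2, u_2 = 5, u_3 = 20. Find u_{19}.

At m = 1, 2, 3: A + B + 2C = -2; 2A + B + 4C = 5; 3A + B + 8C = 20.
Subtracting the first from the second: A + 2C = 7.
Subtracting the second from the third: A + 4C = 15.
Solving: C = 4, A = -1, then B = -9.
Therefore u_{19} = -19 + (-9) + 4·524288 = 2097124.

2097124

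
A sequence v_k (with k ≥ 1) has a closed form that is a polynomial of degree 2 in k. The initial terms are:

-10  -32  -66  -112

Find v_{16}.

1st diffs: -22, -34, -46.
2nd diffs: -12, -12 (constant).
So v_k = -6k^2 - 4k.
Evaluating at k = 16 gives v_{16} = -1600.

-1600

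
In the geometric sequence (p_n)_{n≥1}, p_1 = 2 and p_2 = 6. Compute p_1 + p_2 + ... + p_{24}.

Common ratio r = 3.
p_n = 2·3^(n-1).
S = 2·(3^24 - 1)/(3 - 1) = 2·(282429536481 - 1)/(2) = 282429536480.

282429536480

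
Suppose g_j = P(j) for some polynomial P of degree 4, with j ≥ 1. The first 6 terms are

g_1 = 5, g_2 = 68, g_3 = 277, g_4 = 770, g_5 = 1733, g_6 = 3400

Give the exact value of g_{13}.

64517

1st diffs: 63, 209, 493, 963, 1667.
2nd diffs: 146, 284, 470, 704.
3rd diffs: 138, 186, 234.
4th diffs: 48, 48 (constant).
Newton forward-difference form: g_j = 5 + 63·C(j-1,1) + 146·C(j-1,2) + 138·C(j-1,3) + 48·C(j-1,4).
At j = 13: j-1 = 12, so g_{13} = 5 + 756 + 9636 + 30360 + 23760 = 64517.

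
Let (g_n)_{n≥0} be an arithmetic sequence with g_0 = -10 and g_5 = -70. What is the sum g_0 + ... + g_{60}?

-22570

Common difference d = (-70 - (-10)) / (5 - 0) = -12.
g_n = -10 + (n - 0)·(-12).
g_{60} = -730; S = 61·(-10 + (-730))/2 = -22570.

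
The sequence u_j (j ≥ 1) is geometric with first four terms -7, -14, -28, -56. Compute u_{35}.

-120259084288

Common ratio r = 2.
u_j = (-7)·2^(j-1).
u_{35} = (-7)·2^34 = -120259084288.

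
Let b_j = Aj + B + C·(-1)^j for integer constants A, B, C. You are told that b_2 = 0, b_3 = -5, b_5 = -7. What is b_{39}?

Write the equations: 2A + B + C = 0; 3A + B - C = -5; 5A + B - C = -7.
Subtracting the first from the second: A - 2C = -5.
Subtracting the second from the third: 2A = -2.
Solving: C = 2, A = -1, then B = 0.
Hence b_{39} = -1·39 + 0 + 2·(-1) = -41.

-41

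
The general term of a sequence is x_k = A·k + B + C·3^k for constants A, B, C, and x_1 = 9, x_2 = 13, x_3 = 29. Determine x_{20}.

3486784369

Plug in k = 1, 2, 3: A + B + 3C = 9; 2A + B + 9C = 13; 3A + B + 27C = 29.
Subtracting the first from the second: A + 6C = 4.
Subtracting the second from the third: A + 18C = 16.
Solving: C = 1, A = -2, then B = 8.
Hence x_{20} = -2·20 + 8 + 1·3486784401 = 3486784369.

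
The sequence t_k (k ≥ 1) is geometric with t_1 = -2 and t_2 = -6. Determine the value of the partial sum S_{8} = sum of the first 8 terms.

Common ratio r = 3.
t_k = (-2)·3^(k-1).
S = (-2)·(3^8 - 1)/(3 - 1) = (-2)·(6561 - 1)/(2) = -6560.

-6560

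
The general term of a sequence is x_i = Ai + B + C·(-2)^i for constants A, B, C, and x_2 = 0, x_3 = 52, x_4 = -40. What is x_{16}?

The three given values yield: 2A + B + 4C = 0; 3A + B - 8C = 52; 4A + B + 16C = -40.
Subtracting the first from the second: A - 12C = 52.
Subtracting the second from the third: A + 24C = -92.
Solving: C = -4, A = 4, then B = 8.
Therefore x_{16} = 64 + 8 + (-4)·65536 = -262072.

-262072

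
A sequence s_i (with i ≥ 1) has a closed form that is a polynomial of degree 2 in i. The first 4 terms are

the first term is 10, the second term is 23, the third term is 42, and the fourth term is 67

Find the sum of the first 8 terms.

780

1st diffs: 13, 19, 25.
2nd diffs: 6, 6 (constant).
Newton forward-difference form: s_i = 10 + 13·C(i-1,1) + 6·C(i-1,2).
Continuing: 98, 135, 178, 227.
Summing i = 1..8 (8 terms) gives 780.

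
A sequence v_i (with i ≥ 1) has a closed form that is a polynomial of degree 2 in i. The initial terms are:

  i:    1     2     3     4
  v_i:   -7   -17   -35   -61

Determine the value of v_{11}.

1st diffs: -10, -18, -26.
2nd diffs: -8, -8 (constant).
So v_i = -4i^2 + 2i - 5.
Evaluating at i = 11 gives v_{11} = -467.

-467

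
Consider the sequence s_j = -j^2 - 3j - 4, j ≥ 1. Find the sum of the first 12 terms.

-932

Over j = 1..12: Σj = 78, Σj² = 650.
Total = (-1)·650 + (-3)·78 + (-4)·12 = -932.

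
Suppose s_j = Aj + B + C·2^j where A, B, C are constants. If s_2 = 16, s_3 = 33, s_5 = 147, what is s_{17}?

Plug in j = 2, 3, 5: 2A + B + 4C = 16; 3A + B + 8C = 33; 5A + B + 32C = 147.
Subtracting the first from the second: A + 4C = 17.
Subtracting the second from the third: 2A + 24C = 114.
Solving: C = 5, A = -3, then B = 2.
Therefore s_{17} = -51 + 2 + 5·131072 = 655311.

655311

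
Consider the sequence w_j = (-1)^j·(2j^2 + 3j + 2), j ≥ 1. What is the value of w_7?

(-1)^7 = -1; 2j^2 + 3j + 2 at j=7 is 121; so w_7 = -121.

-121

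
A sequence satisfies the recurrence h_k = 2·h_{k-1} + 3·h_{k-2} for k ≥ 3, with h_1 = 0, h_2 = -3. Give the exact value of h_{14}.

Compute successive terms:
h_3 = -6  h_4 = -21  h_5 = -60  …  h_{11} = -44286  h_{12} = -132861  h_{13} = -398580  h_{14} = -1195743.
(Characteristic roots are 3 and -1.)

-1195743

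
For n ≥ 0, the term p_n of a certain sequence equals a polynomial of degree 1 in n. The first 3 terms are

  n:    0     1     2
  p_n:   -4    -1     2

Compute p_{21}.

59

1st diffs: 3, 3 (constant).
So p_n = 3n - 4.
Evaluating at n = 21 gives p_{21} = 59.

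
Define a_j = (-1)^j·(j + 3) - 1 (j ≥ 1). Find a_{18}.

(-1)^18 = 1; j + 3 at j=18 is 21; so a_{18} = 20.

20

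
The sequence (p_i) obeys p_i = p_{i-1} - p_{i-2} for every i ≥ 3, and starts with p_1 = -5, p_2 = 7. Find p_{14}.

p_3 = 12; p_4 = 5; p_5 = -7; …; p_{11} = -7; p_{12} = -12; p_{13} = -5; p_{14} = 7.

7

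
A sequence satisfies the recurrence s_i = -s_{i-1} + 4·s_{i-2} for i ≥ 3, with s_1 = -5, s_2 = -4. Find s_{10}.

Step forward from the initial values:
s_3 = -16;  s_4 = 0;  s_5 = -64;  s_6 = 64;  s_7 = -320;  s_8 = 576;  s_9 = -1856;  s_{10} = 4160.

4160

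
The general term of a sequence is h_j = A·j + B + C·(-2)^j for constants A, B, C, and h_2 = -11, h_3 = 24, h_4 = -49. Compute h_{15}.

98292

At j = 2, 3, 4: 2A + B + 4C = -11; 3A + B - 8C = 24; 4A + B + 16C = -49.
Subtracting the first from the second: A - 12C = 35.
Subtracting the second from the third: A + 24C = -73.
Solving: C = -3, A = -1, then B = 3.
So h_j = -1·j + 3 + (-3)·(-2)^j; at j=15 this is 98292.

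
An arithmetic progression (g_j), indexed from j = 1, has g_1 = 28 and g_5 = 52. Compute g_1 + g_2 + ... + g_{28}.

Common difference d = (52 - 28) / (5 - 1) = 6.
g_j = 28 + (j - 1)·6.
g_{28} = 190; S = 28·(28 + 190)/2 = 3052.

3052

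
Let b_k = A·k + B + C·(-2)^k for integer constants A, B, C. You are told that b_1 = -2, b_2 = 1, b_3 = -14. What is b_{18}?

Write the equations: A + B - 2C = -2; 2A + B + 4C = 1; 3A + B - 8C = -14.
Subtracting the first from the second: A + 6C = 3.
Subtracting the second from the third: A - 12C = -15.
Solving: C = 1, A = -3, then B = 3.
So b_k = -3·k + 3 + 1·(-2)^k; at k=18 this is 262093.

262093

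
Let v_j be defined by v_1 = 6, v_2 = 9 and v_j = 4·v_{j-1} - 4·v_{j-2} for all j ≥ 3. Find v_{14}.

-110592

v_3 = 12, v_4 = 12, v_5 = 0, …, v_{11} = -9216, v_{12} = -21504, v_{13} = -49152, v_{14} = -110592.
(Characteristic roots are 2 and 2.)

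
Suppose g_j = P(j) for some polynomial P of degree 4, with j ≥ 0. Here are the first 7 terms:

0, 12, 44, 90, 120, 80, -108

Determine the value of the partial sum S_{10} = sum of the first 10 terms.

-4368

1st diffs: 12, 32, 46, 30, -40, -188.
2nd diffs: 20, 14, -16, -70, -148.
3rd diffs: -6, -30, -54, -78.
4th diffs: -24, -24, -24 (constant).
So g_j = -j^4 + 5j^3 + 2j^2 + 6j.
Continuing: -546, -1360, -2700.
Summing j = 0..9 (10 terms) gives -4368.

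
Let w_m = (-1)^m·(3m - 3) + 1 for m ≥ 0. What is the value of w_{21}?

-59

(-1)^21 = -1; 3m - 3 at m=21 is 60; so w_{21} = -59.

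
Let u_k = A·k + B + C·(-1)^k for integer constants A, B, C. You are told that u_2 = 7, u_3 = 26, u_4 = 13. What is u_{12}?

37

Plug in k = 2, 3, 4: 2A + B + C = 7; 3A + B - C = 26; 4A + B + C = 13.
Subtracting the first from the second: A - 2C = 19.
Subtracting the second from the third: A + 2C = -13.
Solving: C = -8, A = 3, then B = 9.
So u_k = 3·k + 9 + (-8)·(-1)^k; at k=12 this is 37.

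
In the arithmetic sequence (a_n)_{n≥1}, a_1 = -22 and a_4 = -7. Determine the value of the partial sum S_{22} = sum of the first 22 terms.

671

Common difference d = (-7 - (-22)) / (4 - 1) = 5.
a_n = -22 + (n - 1)·5.
a_{22} = 83; S = 22·(-22 + 83)/2 = 671.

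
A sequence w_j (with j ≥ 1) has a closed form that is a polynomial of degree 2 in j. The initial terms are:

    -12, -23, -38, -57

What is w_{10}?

-255

1st diffs: -11, -15, -19.
2nd diffs: -4, -4 (constant).
Newton forward-difference form: w_j = -12 + (-11)·C(j-1,1) + (-4)·C(j-1,2).
At j = 10: j-1 = 9, so w_{10} = -12 - 99 - 144 = -255.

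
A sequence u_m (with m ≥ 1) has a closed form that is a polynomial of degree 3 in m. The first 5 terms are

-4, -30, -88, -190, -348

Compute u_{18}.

1st diffs: -26, -58, -102, -158.
2nd diffs: -32, -44, -56.
3rd diffs: -12, -12 (constant).
Newton forward-difference form: u_m = -4 + (-26)·C(m-1,1) + (-32)·C(m-1,2) + (-12)·C(m-1,3).
At m = 18: m-1 = 17, so u_{18} = -4 - 442 - 4352 - 8160 = -12958.

-12958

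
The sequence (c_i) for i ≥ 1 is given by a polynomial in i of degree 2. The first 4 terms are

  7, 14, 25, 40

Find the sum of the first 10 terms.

865

1st diffs: 7, 11, 15.
2nd diffs: 4, 4 (constant).
Newton forward-difference form: c_i = 7 + 7·C(i-1,1) + 4·C(i-1,2).
Continuing: …, 59, 82, 109, 140, …, c_{10} = 214.
Summing i = 1..10 (10 terms) gives 865.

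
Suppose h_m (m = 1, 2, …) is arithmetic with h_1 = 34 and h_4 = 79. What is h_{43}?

Common difference d = (79 - 34) / (4 - 1) = 15.
h_m = 34 + (m - 1)·15.
h_{43} = 34 + 42·15 = 664.

664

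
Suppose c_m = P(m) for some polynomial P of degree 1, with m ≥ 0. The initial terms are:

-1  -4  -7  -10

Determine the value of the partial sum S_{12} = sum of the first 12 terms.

1st diffs: -3, -3, -3 (constant).
So c_m = -3m - 1.
Continuing: …, -13, -16, -19, -22, …, c_{11} = -34.
Summing m = 0..11 (12 terms) gives -210.

-210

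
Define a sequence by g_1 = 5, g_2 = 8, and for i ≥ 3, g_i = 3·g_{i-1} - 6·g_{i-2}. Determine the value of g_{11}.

-36450

Applying the relation repeatedly:
g_3 = -6  g_4 = -66  g_5 = -162  g_6 = -90  g_7 = 702  g_8 = 2646  g_9 = 3726  g_{10} = -4698  g_{11} = -36450.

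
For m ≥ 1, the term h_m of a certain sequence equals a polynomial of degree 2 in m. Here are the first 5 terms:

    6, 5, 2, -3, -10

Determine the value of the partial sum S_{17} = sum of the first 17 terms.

1st diffs: -1, -3, -5, -7.
2nd diffs: -2, -2, -2 (constant).
Newton forward-difference form: h_m = 6 + (-1)·C(m-1,1) + (-2)·C(m-1,2).
Continuing: …, -19, -30, -43, -58, …, h_{17} = -250.
Summing m = 1..17 (17 terms) gives -1394.

-1394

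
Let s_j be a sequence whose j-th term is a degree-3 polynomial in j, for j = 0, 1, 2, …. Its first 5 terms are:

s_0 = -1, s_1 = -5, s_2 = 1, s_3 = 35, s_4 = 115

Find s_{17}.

13531

1st diffs: -4, 6, 34, 80.
2nd diffs: 10, 28, 46.
3rd diffs: 18, 18 (constant).
Newton forward-difference form: s_j = -1 + (-4)·C(j,1) + 10·C(j,2) + 18·C(j,3).
At j = 17: j = 17, so s_{17} = -1 - 68 + 1360 + 12240 = 13531.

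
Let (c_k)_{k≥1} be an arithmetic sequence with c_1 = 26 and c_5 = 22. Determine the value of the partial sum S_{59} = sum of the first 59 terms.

-177

Common difference d = (22 - 26) / (5 - 1) = -1.
c_k = 26 + (k - 1)·(-1).
c_{59} = -32; S = 59·(26 + (-32))/2 = -177.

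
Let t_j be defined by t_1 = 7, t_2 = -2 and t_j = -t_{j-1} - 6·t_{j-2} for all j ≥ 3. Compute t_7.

-628

Compute successive terms:
t_3 = -40  t_4 = 52  t_5 = 188  t_6 = -500  t_7 = -628.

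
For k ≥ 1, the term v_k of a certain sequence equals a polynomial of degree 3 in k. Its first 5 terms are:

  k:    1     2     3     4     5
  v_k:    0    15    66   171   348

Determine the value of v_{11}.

1st diffs: 15, 51, 105, 177.
2nd diffs: 36, 54, 72.
3rd diffs: 18, 18 (constant).
Newton forward-difference form: v_k = 15·C(k-1,1) + 36·C(k-1,2) + 18·C(k-1,3).
At k = 11: k-1 = 10, so v_{11} = 150 + 1620 + 2160 = 3930.

3930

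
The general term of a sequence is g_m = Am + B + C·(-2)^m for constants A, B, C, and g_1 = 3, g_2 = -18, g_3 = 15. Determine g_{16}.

-196656

Plug in m = 1, 2, 3: A + B - 2C = 3; 2A + B + 4C = -18; 3A + B - 8C = 15.
Subtracting the first from the second: A + 6C = -21.
Subtracting the second from the third: A - 12C = 33.
Solving: C = -3, A = -3, then B = 0.
Hence g_{16} = -3·16 + 0 + (-3)·65536 = -196656.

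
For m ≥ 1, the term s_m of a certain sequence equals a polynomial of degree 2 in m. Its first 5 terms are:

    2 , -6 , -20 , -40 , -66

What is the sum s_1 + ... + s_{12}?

1st diffs: -8, -14, -20, -26.
2nd diffs: -6, -6, -6 (constant).
Newton forward-difference form: s_m = 2 + (-8)·C(m-1,1) + (-6)·C(m-1,2).
Continuing: …, -98, -136, -180, -230, …, s_{12} = -416.
Summing m = 1..12 (12 terms) gives -1824.

-1824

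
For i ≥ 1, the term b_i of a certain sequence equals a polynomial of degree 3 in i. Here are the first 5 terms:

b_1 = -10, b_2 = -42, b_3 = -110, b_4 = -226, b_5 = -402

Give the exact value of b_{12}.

-4322

1st diffs: -32, -68, -116, -176.
2nd diffs: -36, -48, -60.
3rd diffs: -12, -12 (constant).
Newton forward-difference form: b_i = -10 + (-32)·C(i-1,1) + (-36)·C(i-1,2) + (-12)·C(i-1,3).
At i = 12: i-1 = 11, so b_{12} = -10 - 352 - 1980 - 1980 = -4322.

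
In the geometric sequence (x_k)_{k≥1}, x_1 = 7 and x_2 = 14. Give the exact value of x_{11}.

7168

Common ratio r = 2.
x_k = 7·2^(k-1).
x_{11} = 7·2^10 = 7168.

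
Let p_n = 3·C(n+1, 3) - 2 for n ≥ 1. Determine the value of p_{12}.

856

C(13, 3) = 286, so p_{12} = 856.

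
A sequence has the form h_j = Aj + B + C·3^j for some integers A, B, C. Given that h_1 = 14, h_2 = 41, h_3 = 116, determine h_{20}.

13947137663

The three given values yield: A + B + 3C = 14; 2A + B + 9C = 41; 3A + B + 27C = 116.
Subtracting the first from the second: A + 6C = 27.
Subtracting the second from the third: A + 18C = 75.
Solving: C = 4, A = 3, then B = -1.
Hence h_{20} = 3·20 + (-1) + 4·3486784401 = 13947137663.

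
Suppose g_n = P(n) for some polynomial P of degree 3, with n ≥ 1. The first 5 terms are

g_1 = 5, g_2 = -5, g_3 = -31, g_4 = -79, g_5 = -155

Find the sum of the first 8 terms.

-1556

1st diffs: -10, -26, -48, -76.
2nd diffs: -16, -22, -28.
3rd diffs: -6, -6 (constant).
Newton forward-difference form: g_n = 5 + (-10)·C(n-1,1) + (-16)·C(n-1,2) + (-6)·C(n-1,3).
Continuing: -265, -415, -611.
Summing n = 1..8 (8 terms) gives -1556.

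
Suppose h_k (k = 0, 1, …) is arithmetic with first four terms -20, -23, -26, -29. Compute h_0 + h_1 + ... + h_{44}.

Common difference d = -3.
h_k = -20 + (k - 0)·(-3).
h_{44} = -152; S = 45·(-20 + (-152))/2 = -3870.

-3870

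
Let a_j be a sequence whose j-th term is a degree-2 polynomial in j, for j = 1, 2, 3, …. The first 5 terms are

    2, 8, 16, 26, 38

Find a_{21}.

502

1st diffs: 6, 8, 10, 12.
2nd diffs: 2, 2, 2 (constant).
Newton forward-difference form: a_j = 2 + 6·C(j-1,1) + 2·C(j-1,2).
At j = 21: j-1 = 20, so a_{21} = 2 + 120 + 380 = 502.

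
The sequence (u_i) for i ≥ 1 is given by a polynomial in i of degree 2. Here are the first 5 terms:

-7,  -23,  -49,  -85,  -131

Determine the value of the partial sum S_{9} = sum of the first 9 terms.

1st diffs: -16, -26, -36, -46.
2nd diffs: -10, -10, -10 (constant).
So u_i = -5i^2 - i - 1.
Continuing: -187, -253, -329, -415.
Summing i = 1..9 (9 terms) gives -1479.

-1479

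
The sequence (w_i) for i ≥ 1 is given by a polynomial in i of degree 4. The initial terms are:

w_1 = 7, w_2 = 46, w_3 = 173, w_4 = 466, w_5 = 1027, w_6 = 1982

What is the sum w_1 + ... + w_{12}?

79636

1st diffs: 39, 127, 293, 561, 955.
2nd diffs: 88, 166, 268, 394.
3rd diffs: 78, 102, 126.
4th diffs: 24, 24 (constant).
So w_i = i^4 + 3i^3 + i^2 + 2.
Continuing: …, 3481, 5698, 8831, 13102, …, w_{12} = 26066.
Summing i = 1..12 (12 terms) gives 79636.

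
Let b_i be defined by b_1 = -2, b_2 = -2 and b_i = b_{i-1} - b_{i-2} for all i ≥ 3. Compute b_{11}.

Compute successive terms:
b_3 = 0;  b_4 = 2;  b_5 = 2;  b_6 = 0;  b_7 = -2;  b_8 = -2;  b_9 = 0;  b_{10} = 2;  b_{11} = 2.

2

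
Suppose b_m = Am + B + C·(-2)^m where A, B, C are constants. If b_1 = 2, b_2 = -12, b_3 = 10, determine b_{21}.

4194262

Plug in m = 1, 2, 3: A + B - 2C = 2; 2A + B + 4C = -12; 3A + B - 8C = 10.
Subtracting the first from the second: A + 6C = -14.
Subtracting the second from the third: A - 12C = 22.
Solving: C = -2, A = -2, then B = 0.
Hence b_{21} = -2·21 + 0 + (-2)·(-2097152) = 4194262.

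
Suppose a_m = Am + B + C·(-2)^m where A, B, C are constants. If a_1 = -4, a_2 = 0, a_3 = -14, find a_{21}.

Write the equations: A + B - 2C = -4; 2A + B + 4C = 0; 3A + B - 8C = -14.
Subtracting the first from the second: A + 6C = 4.
Subtracting the second from the third: A - 12C = -14.
Solving: C = 1, A = -2, then B = 0.
Hence a_{21} = -2·21 + 0 + 1·(-2097152) = -2097194.

-2097194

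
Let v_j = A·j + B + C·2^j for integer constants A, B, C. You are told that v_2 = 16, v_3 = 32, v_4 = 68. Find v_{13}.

40912

Write the equations: 2A + B + 4C = 16; 3A + B + 8C = 32; 4A + B + 16C = 68.
Subtracting the first from the second: A + 4C = 16.
Subtracting the second from the third: A + 8C = 36.
Solving: C = 5, A = -4, then B = 4.
Hence v_{13} = -4·13 + 4 + 5·8192 = 40912.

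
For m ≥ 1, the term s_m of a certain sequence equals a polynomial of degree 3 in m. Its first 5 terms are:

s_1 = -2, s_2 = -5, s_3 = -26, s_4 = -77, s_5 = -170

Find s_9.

1st diffs: -3, -21, -51, -93.
2nd diffs: -18, -30, -42.
3rd diffs: -12, -12 (constant).
So s_m = -2m^3 + 3m^2 + 2m - 5.
Evaluating at m = 9 gives s_9 = -1202.

-1202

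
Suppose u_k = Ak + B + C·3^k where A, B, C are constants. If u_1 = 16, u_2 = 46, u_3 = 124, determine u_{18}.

At k = 1, 2, 3: A + B + 3C = 16; 2A + B + 9C = 46; 3A + B + 27C = 124.
Subtracting the first from the second: A + 6C = 30.
Subtracting the second from the third: A + 18C = 78.
Solving: C = 4, A = 6, then B = -2.
Hence u_{18} = 6·18 + (-2) + 4·387420489 = 1549682062.

1549682062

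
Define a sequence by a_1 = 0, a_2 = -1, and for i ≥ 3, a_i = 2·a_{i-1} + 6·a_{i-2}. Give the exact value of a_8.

-1624

Step forward from the initial values:
a_3 = -2, a_4 = -10, a_5 = -32, a_6 = -124, a_7 = -440, a_8 = -1624.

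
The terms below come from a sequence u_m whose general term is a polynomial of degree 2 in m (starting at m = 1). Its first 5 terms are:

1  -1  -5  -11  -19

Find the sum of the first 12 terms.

-560

1st diffs: -2, -4, -6, -8.
2nd diffs: -2, -2, -2 (constant).
So u_m = -m^2 + m + 1.
Continuing: …, -29, -41, -55, -71, …, u_{12} = -131.
Summing m = 1..12 (12 terms) gives -560.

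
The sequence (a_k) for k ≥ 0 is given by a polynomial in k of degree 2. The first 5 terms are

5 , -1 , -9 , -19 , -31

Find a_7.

-79

1st diffs: -6, -8, -10, -12.
2nd diffs: -2, -2, -2 (constant).
So a_k = -k^2 - 5k + 5.
Evaluating at k = 7 gives a_7 = -79.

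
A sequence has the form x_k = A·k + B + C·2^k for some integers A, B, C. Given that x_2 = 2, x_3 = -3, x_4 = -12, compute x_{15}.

Write the equations: 2A + B + 4C = 2; 3A + B + 8C = -3; 4A + B + 16C = -12.
Subtracting the first from the second: A + 4C = -5.
Subtracting the second from the third: A + 8C = -9.
Solving: C = -1, A = -1, then B = 8.
Hence x_{15} = -1·15 + 8 + (-1)·32768 = -32775.

-32775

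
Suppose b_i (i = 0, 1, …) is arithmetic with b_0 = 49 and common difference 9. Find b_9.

b_i = 49 + (i - 0)·9.
b_9 = 49 + 9·9 = 130.

130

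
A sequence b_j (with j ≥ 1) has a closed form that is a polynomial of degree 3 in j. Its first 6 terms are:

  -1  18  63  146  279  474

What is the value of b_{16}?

1st diffs: 19, 45, 83, 133, 195.
2nd diffs: 26, 38, 50, 62.
3rd diffs: 12, 12, 12 (constant).
Newton forward-difference form: b_j = -1 + 19·C(j-1,1) + 26·C(j-1,2) + 12·C(j-1,3).
At j = 16: j-1 = 15, so b_{16} = -1 + 285 + 2730 + 5460 = 8474.

8474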